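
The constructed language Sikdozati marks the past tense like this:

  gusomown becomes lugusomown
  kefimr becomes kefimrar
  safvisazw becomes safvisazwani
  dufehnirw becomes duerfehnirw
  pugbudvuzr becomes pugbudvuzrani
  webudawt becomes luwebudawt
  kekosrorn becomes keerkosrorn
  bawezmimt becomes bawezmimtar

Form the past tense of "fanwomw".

safvisazw and dufehnirw both end in -w yet inflect differently (safvisazwani, duerfehnirw), so the final letter is not what conditions the rule; the second-to-last letter is.
"fanwomw" has second-to-last letter 'm'. The stems whose second-to-last letter is 'm' (bawezmimt → bawezmimtar, kefimr → kefimrar) add -ar.
So fanwomw → fanwomwar.

fanwomwar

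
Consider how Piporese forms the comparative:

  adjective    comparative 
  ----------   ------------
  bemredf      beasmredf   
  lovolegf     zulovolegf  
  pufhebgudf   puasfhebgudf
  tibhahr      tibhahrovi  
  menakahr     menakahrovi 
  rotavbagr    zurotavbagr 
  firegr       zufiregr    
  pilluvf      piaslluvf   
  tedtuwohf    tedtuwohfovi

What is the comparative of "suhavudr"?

firegr and menakahr both end in -r yet inflect differently (zufiregr, menakahrovi), so the final letter is not what conditions the rule; the second-to-last letter is.
"suhavudr" has second-to-last letter 'd'. The stems whose second-to-last letter is 'd' (bemredf → beasmredf, pufhebgudf → puasfhebgudf) insert -as- after the first vowel.
The other patterns: stems whose second-to-last letter is 'g' add the prefix zu-; stems whose second-to-last letter is 'h' add -ovi.
So suhavudr → suashavudr.

suashavudr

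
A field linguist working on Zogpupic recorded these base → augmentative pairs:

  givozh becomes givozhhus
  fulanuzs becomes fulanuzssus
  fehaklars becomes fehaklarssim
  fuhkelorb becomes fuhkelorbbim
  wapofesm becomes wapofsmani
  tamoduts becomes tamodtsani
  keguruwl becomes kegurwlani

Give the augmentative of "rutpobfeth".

rutpobfthani

"rutpobfeth" has second-to-last letter 't'. The one such stem in the data (tamoduts → tamodtsani) deletes the last vowel and adds -ani (as do wapofesm, keguruwl), so the same rule applies.
The other patterns: stems whose second-to-last letter is 'z' double the final consonant and add -us; stems whose second-to-last letter is 'r' double the final consonant and add -im.
So rutpobfeth → rutpobfthani.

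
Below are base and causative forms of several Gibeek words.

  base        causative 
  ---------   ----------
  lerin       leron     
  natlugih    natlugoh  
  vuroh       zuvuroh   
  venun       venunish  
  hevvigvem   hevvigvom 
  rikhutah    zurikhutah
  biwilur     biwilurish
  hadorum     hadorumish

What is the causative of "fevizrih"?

lerin and venun both end in -n yet inflect differently (leron, venunish), so the final letter is not what conditions the rule; the last vowel is.
"fevizrih" has last vowel 'i'. The stems whose last vowel is 'i' (natlugih → natlugoh, lerin → leron) change the last vowel to 'o'.
The other patterns: stems whose last vowel is 'u' add -ish; stems whose last vowel is 'a' or 'o' add the prefix zu-.
So fevizrih → fevizroh.

fevizroh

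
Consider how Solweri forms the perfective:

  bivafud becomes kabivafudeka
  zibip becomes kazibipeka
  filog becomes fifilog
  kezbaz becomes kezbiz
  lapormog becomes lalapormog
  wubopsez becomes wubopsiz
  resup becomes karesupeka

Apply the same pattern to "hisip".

"hisip" ends in -p. The stems ending in -p (resup → karesupeka, zibip → kazibipeka) add ka- … -eka around the stem.
So hisip → kahisipeka.

kahisipeka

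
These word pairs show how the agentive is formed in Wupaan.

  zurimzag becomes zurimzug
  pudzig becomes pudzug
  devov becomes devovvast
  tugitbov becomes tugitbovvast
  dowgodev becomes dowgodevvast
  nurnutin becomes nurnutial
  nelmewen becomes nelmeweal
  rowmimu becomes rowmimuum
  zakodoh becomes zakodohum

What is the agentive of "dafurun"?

pudzig and nurnutin both have last vowel 'i' yet inflect differently (pudzug, nurnutial), so the last vowel is not what conditions the rule; the final letter is.
"dafurun" ends in -n. The stems ending in -n (nurnutin → nurnutial, nelmewen → nelmeweal) drop the final letter and add -al.
The other patterns: stems ending in -g change the last vowel to 'u'; stems ending in -v double the final consonant and add -ast; stems ending in -h or -u add -um.
So dafurun → dafurual.

dafurual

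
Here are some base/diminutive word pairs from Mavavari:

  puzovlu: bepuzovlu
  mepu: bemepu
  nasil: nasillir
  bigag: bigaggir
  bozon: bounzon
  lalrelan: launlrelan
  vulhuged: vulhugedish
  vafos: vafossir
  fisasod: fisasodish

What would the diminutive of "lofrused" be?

bozon and fisasod both have last vowel 'o' yet inflect differently (bounzon, fisasodish), so the last vowel is not what conditions the rule; the final letter is.
"lofrused" ends in -d. The stems ending in -d (fisasod → fisasodish, vulhuged → vulhugedish) add -ish.
The other patterns: stems ending in -n insert -un- after the first vowel; stems ending in -u add the prefix be-; stems ending in -g, -l or -s double the final consonant and add -ir.
So lofrused → lofrusedish.

lofrusedish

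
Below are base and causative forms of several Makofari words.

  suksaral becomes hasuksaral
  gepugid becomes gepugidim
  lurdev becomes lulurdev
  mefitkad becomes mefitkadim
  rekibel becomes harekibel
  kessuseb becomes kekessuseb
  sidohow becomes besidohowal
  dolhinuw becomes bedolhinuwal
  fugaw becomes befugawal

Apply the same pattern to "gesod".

suksaral and mefitkad both have last vowel 'a' yet inflect differently (hasuksaral, mefitkadim), so the last vowel is not what conditions the rule; the final letter is.
"gesod" ends in -d. The stems ending in -d (gepugid → gepugidim, mefitkad → mefitkadim) add -im.
The other patterns: stems ending in -l add the prefix ha-; stems ending in -w add be- … -al around the stem; stems ending in -b or -v repeat the first consonant+vowel as a prefix.
So gesod → gesodim.

gesodim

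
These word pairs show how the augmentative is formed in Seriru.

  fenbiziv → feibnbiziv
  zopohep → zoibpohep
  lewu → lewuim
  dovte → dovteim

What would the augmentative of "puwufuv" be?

puibwufuv

zopohep and dovte both have last vowel 'e' yet inflect differently (zoibpohep, dovteim), so the last vowel is not what conditions the rule; whether the stem ends in a vowel or a consonant is.
"puwufuv" ends in a consonant. The stems ending in a consonant (fenbiziv → feibnbiziv, zopohep → zoibpohep) insert -ib- after the first vowel.
The other pattern: stems ending in a vowel add -im.
So puwufuv → puibwufuv.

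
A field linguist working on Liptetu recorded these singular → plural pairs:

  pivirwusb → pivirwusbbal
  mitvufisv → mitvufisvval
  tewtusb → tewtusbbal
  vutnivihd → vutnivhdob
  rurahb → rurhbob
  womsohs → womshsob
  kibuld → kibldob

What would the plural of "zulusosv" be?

"zulusosv" has second-to-last letter 's'. The stems whose second-to-last letter is 's' (pivirwusb → pivirwusbbal, mitvufisv → mitvufisvval, tewtusb → tewtusbbal) double the final consonant and add -al.
So zulusosv → zulusosvval.

zulusosvval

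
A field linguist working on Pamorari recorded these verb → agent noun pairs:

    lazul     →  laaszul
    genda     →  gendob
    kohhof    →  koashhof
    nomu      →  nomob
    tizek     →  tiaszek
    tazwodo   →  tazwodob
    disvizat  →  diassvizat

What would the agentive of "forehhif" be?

foasrehhif

tazwodo and kohhof both have last vowel 'o' yet inflect differently (tazwodob, koashhof), so the last vowel is not what conditions the rule; whether the stem ends in a vowel or a consonant is.
"forehhif" ends in a consonant. The stems ending in a consonant (kohhof → koashhof, disvizat → diassvizat, lazul → laaszul) insert -as- after the first vowel.
The other pattern: stems ending in a vowel drop the final letter and add -ob.
So forehhif → foasrehhif.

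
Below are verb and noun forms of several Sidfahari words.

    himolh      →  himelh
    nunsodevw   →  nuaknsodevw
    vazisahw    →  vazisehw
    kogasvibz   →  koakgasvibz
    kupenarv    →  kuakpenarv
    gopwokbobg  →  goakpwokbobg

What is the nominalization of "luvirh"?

luakvirh

"luvirh" has second-to-last letter 'r'. The one such stem in the data (kupenarv → kuakpenarv) inserts -ak- after the first vowel (as do kogasvibz, gopwokbobg), so the same rule applies.
So luvirh → luakvirh.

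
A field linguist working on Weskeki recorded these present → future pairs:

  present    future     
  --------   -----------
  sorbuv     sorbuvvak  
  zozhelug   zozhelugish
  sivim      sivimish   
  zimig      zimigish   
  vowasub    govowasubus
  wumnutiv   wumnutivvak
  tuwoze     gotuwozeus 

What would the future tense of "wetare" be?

vowasub and sorbuv both have last vowel 'u' yet inflect differently (govowasubus, sorbuvvak), so the last vowel is not what conditions the rule; the final letter is.
"wetare" ends in -e. The one such stem in the data (tuwoze → gotuwozeus) adds go- … -us around the stem, so the same rule applies.
The other patterns: stems ending in -v double the final consonant and add -ak; stems ending in -g or -m add -ish.
So wetare → gowetareus.

gowetareus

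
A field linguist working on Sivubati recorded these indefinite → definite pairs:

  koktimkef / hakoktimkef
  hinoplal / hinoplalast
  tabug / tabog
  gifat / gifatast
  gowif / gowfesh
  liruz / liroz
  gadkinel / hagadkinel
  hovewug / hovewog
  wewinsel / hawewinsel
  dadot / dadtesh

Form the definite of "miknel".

"miknel" has last vowel 'e'. The stems whose last vowel is 'e' (gadkinel → hagadkinel, wewinsel → hawewinsel, koktimkef → hakoktimkef) add the prefix ha-.
The other patterns: stems whose last vowel is 'a' add -ast; stems whose last vowel is 'u' change the last vowel to 'o'; stems whose last vowel is 'i' or 'o' delete the last vowel and add -esh.
So miknel → hamiknel.

hamiknel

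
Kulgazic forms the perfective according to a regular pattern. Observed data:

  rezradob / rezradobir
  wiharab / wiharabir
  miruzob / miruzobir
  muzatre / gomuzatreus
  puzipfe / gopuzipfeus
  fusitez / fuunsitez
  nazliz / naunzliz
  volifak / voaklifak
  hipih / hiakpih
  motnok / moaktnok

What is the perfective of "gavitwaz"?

muzatre and fusitez both have last vowel 'e' yet inflect differently (gomuzatreus, fuunsitez), so the last vowel is not what conditions the rule; the final letter is.
"gavitwaz" ends in -z. The stems ending in -z (fusitez → fuunsitez, nazliz → naunzliz) insert -un- after the first vowel.
The other patterns: stems ending in -b add -ir; stems ending in -e add go- … -us around the stem; stems ending in -h or -k insert -ak- after the first vowel.
So gavitwaz → gaunvitwaz.

gaunvitwaz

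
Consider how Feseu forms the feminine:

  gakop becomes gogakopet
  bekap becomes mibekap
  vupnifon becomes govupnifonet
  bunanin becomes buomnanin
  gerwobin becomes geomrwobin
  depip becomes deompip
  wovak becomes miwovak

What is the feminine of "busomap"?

mibusomap

"busomap" has last vowel 'a'. The stems whose last vowel is 'a' (wovak → miwovak, bekap → mibekap) add the prefix mi-.
So busomap → mibusomap.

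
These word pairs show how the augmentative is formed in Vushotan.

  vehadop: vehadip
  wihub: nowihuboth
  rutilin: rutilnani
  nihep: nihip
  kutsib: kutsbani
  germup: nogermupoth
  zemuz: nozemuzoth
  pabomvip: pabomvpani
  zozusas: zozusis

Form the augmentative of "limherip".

limherpani

pabomvip and germup both end in -p yet inflect differently (pabomvpani, nogermupoth), so the final letter is not what conditions the rule; the last vowel is.
"limherip" has last vowel 'i'. The stems whose last vowel is 'i' (rutilin → rutilnani, pabomvip → pabomvpani, kutsib → kutsbani) delete the last vowel and add -ani.
The other patterns: stems whose last vowel is 'u' add no- … -oth around the stem; stems whose last vowel is 'a', 'e' or 'o' change the last vowel to 'i'.
So limherip → limherpani.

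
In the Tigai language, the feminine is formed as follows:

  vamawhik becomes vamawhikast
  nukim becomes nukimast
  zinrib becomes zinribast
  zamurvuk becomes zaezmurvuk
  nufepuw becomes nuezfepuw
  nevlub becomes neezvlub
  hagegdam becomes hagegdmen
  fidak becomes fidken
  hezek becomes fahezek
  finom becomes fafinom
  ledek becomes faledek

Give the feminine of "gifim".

gifimast

vamawhik and zamurvuk both end in -k yet inflect differently (vamawhikast, zaezmurvuk), so the final letter is not what conditions the rule; the last vowel is.
"gifim" has last vowel 'i'. The stems whose last vowel is 'i' (vamawhik → vamawhikast, nukim → nukimast, zinrib → zinribast) add -ast.
The other patterns: stems whose last vowel is 'u' insert -ez- after the first vowel; stems whose last vowel is 'a' delete the last vowel and add -en; stems whose last vowel is 'e' or 'o' add the prefix fa-.
So gifim → gifimast.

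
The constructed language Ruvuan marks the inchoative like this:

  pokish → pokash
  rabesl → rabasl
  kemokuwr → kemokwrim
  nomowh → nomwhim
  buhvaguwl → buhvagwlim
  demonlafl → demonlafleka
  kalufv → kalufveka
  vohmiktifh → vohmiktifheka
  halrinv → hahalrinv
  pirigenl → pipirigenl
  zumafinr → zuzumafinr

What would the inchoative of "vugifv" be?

pokish and nomowh both end in -h yet inflect differently (pokash, nomwhim), so the final letter is not what conditions the rule; the second-to-last letter is.
"vugifv" has second-to-last letter 'f'. The stems whose second-to-last letter is 'f' (demonlafl → demonlafleka, kalufv → kalufveka, vohmiktifh → vohmiktifheka) add -eka.
The other patterns: stems whose second-to-last letter is 's' change the last vowel to 'a'; stems whose second-to-last letter is 'w' delete the last vowel and add -im; stems whose second-to-last letter is 'n' repeat the first consonant+vowel as a prefix.
So vugifv → vugifveka.

vugifveka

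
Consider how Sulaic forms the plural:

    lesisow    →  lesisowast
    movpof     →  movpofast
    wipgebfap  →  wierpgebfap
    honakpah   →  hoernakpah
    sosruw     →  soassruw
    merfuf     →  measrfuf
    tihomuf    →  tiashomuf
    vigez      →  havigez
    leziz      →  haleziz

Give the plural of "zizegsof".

lesisow and sosruw both end in -w yet inflect differently (lesisowast, soassruw), so the final letter is not what conditions the rule; the last vowel is.
"zizegsof" has last vowel 'o'. The stems whose last vowel is 'o' (lesisow → lesisowast, movpof → movpofast) add -ast.
So zizegsof → zizegsofast.

zizegsofast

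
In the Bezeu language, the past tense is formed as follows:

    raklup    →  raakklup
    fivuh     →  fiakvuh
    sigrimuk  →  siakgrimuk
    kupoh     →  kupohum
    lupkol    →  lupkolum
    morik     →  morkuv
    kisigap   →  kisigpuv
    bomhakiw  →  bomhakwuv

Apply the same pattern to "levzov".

fivuh and kupoh both end in -h yet inflect differently (fiakvuh, kupohum), so the final letter is not what conditions the rule; the last vowel is.
"levzov" has last vowel 'o'. The stems whose last vowel is 'o' (kupoh → kupohum, lupkol → lupkolum) add -um.
The other patterns: stems whose last vowel is 'u' insert -ak- after the first vowel; stems whose last vowel is 'a' or 'i' delete the last vowel and add -uv.
So levzov → levzovum.

levzovum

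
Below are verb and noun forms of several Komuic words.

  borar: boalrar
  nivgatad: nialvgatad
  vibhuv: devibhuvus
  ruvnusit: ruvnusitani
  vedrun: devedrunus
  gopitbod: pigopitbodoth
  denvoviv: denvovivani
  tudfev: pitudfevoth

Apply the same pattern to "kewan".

kealwan

"kewan" has last vowel 'a'. The stems whose last vowel is 'a' (nivgatad → nialvgatad, borar → boalrar) insert -al- after the first vowel.
So kewan → kealwan.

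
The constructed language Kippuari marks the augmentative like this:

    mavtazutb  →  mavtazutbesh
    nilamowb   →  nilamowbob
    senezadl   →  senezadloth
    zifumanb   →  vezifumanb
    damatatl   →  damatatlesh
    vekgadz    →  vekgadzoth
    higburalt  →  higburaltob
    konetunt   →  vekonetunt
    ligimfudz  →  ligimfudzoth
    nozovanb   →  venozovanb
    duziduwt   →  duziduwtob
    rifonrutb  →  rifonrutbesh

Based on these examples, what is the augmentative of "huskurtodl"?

huskurtodloth

zifumanb and mavtazutb both end in -b yet inflect differently (vezifumanb, mavtazutbesh), so the final letter is not what conditions the rule; the second-to-last letter is.
"huskurtodl" has second-to-last letter 'd'. The stems whose second-to-last letter is 'd' (ligimfudz → ligimfudzoth, vekgadz → vekgadzoth, senezadl → senezadloth) add -oth.
The other patterns: stems whose second-to-last letter is 'n' add the prefix ve-; stems whose second-to-last letter is 't' add -esh; stems whose second-to-last letter is 'l' or 'w' add -ob.
So huskurtodl → huskurtodloth.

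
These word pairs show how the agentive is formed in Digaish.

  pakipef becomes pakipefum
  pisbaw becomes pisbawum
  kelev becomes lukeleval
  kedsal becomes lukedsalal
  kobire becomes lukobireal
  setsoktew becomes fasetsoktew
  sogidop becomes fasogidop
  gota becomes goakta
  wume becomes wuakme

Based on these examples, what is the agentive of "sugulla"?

pisbaw and setsoktew both end in -w yet inflect differently (pisbawum, fasetsoktew), so the final letter is not what conditions the rule; the first letter is.
"sugulla" begins with s-. The stems beginning with s- (setsoktew → fasetsoktew, sogidop → fasogidop) add the prefix fa-.
So sugulla → fasugulla.

fasugulla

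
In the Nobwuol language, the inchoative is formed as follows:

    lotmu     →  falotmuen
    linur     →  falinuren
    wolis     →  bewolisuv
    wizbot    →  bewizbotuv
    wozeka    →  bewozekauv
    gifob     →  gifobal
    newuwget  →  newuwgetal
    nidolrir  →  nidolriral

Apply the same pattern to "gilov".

giloval

"gilov" begins with g-. The one such stem in the data (gifob → gifobal) adds -al, so the same rule applies.
The other patterns: stems beginning with l- add fa- … -en around the stem; stems beginning with w- add be- … -uv around the stem.
So gilov → giloval.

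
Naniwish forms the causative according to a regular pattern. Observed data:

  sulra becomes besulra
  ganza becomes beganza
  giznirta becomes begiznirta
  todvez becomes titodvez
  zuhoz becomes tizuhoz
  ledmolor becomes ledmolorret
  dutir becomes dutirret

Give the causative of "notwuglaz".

"notwuglaz" ends in -z. The stems ending in -z (todvez → titodvez, zuhoz → tizuhoz) add the prefix ti-.
The other patterns: stems ending in -a add the prefix be-; stems ending in -r double the final consonant and add -et.
So notwuglaz → tinotwuglaz.

tinotwuglaz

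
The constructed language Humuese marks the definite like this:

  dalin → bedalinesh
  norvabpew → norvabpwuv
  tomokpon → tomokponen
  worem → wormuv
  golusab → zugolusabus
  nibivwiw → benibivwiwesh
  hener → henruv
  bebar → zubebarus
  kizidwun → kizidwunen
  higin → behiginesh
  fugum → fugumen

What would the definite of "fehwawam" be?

zufehwawamus

dalin and tomokpon both end in -n yet inflect differently (bedalinesh, tomokponen), so the final letter is not what conditions the rule; the last vowel is.
"fehwawam" has last vowel 'a'. The stems whose last vowel is 'a' (golusab → zugolusabus, bebar → zubebarus) add zu- … -us around the stem.
So fehwawam → zufehwawamus.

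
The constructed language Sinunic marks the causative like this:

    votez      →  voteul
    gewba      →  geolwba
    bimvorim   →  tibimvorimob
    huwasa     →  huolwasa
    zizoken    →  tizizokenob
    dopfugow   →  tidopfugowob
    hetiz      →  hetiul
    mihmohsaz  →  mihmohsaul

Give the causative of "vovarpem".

"vovarpem" ends in -m. The one such stem in the data (bimvorim → tibimvorimob) adds ti- … -ob around the stem, so the same rule applies.
The other patterns: stems ending in -z drop the final letter and add -ul; stems ending in -a insert -ol- after the first vowel.
So vovarpem → tivovarpemob.

tivovarpemob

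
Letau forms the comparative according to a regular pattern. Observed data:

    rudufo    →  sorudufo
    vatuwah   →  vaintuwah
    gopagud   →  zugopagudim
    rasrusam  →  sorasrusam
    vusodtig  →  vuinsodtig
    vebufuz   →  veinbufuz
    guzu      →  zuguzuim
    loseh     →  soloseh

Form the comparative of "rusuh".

sorusuh

"rusuh" begins with r-. The stems beginning with r- (rudufo → sorudufo, rasrusam → sorasrusam) add the prefix so-.
So rusuh → sorusuh.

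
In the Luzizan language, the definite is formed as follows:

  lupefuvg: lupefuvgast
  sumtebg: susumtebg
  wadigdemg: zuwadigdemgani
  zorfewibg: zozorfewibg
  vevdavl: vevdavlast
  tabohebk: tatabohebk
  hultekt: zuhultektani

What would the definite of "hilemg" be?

zuhilemgani

"hilemg" has second-to-last letter 'm'. The one such stem in the data (wadigdemg → zuwadigdemgani) adds zu- … -ani around the stem, so the same rule applies.
So hilemg → zuhilemgani.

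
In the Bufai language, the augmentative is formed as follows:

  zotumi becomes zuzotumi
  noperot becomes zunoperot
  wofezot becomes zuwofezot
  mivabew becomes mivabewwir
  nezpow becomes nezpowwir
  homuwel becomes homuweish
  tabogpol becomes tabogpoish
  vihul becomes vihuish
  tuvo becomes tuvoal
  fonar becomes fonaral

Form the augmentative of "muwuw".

"muwuw" ends in -w. The stems ending in -w (mivabew → mivabewwir, nezpow → nezpowwir) double the final consonant and add -ir.
The other patterns: stems ending in -i or -t add the prefix zu-; stems ending in -l drop the final letter and add -ish; stems ending in -o or -r add -al.
So muwuw → muwuwwir.

muwuwwir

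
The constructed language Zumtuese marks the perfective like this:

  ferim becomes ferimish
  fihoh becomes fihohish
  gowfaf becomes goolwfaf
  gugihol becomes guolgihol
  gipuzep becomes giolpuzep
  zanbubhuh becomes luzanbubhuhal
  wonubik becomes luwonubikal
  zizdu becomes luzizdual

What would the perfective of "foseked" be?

fihoh and zanbubhuh both end in -h yet inflect differently (fihohish, luzanbubhuhal), so the final letter is not what conditions the rule; the first letter is.
"foseked" begins with f-. The stems beginning with f- (ferim → ferimish, fihoh → fihohish) add -ish.
So foseked → fosekedish.

fosekedish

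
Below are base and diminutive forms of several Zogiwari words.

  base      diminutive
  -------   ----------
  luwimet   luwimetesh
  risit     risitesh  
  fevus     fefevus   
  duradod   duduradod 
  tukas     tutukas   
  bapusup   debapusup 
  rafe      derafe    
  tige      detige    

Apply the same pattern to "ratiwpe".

"ratiwpe" ends in -e. The stems ending in -e (rafe → derafe, tige → detige) add the prefix de-.
The other patterns: stems ending in -t add -esh; stems ending in -d or -s repeat the first consonant+vowel as a prefix.
So ratiwpe → deratiwpe.

deratiwpe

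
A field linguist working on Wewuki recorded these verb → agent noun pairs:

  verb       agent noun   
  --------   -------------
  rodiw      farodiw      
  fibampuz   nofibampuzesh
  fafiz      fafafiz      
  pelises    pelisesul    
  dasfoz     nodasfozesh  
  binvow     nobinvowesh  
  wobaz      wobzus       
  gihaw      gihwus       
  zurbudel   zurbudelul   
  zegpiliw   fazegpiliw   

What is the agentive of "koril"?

binvow and gihaw both end in -w yet inflect differently (nobinvowesh, gihwus), so the final letter is not what conditions the rule; the last vowel is.
"koril" has last vowel 'i'. The stems whose last vowel is 'i' (rodiw → farodiw, fafiz → fafafiz, zegpiliw → fazegpiliw) add the prefix fa-.
The other patterns: stems whose last vowel is 'o' or 'u' add no- … -esh around the stem; stems whose last vowel is 'e' add -ul; stems whose last vowel is 'a' delete the last vowel and add -us.
So koril → fakoril.

fakoril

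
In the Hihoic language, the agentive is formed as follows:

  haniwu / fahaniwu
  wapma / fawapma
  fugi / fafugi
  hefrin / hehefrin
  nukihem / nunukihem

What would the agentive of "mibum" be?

"mibum" ends in a consonant. The stems ending in a consonant (hefrin → hehefrin, nukihem → nunukihem) repeat the first consonant+vowel as a prefix.
The other pattern: stems ending in a vowel add the prefix fa-.
So mibum → mimibum.

mimibum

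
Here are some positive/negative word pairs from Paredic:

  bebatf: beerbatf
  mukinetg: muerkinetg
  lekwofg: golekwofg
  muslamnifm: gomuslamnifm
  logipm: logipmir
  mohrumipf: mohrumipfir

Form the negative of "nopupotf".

noerpupotf

mukinetg and lekwofg both end in -g yet inflect differently (muerkinetg, golekwofg), so the final letter is not what conditions the rule; the second-to-last letter is.
"nopupotf" has second-to-last letter 't'. The stems whose second-to-last letter is 't' (bebatf → beerbatf, mukinetg → muerkinetg) insert -er- after the first vowel.
So nopupotf → noerpupotf.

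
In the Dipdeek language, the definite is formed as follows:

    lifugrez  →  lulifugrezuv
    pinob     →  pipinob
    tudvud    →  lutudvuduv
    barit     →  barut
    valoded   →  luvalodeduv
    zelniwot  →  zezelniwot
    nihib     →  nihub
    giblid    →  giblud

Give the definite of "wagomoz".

wawagomoz

zelniwot and barit both end in -t yet inflect differently (zezelniwot, barut), so the final letter is not what conditions the rule; the last vowel is.
"wagomoz" has last vowel 'o'. The stems whose last vowel is 'o' (pinob → pipinob, zelniwot → zezelniwot) repeat the first consonant+vowel as a prefix.
The other patterns: stems whose last vowel is 'i' change the last vowel to 'u'; stems whose last vowel is 'e' or 'u' add lu- … -uv around the stem.
So wagomoz → wawagomoz.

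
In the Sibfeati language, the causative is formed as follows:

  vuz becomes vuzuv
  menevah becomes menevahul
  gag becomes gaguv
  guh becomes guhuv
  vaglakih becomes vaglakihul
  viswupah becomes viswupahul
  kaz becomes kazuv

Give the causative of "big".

biguv

guh and viswupah both end in -h yet inflect differently (guhuv, viswupahul), so the final letter is not what conditions the rule; the number of vowels is.
"big" has 1 vowel. The stems with 1 vowel (gag → gaguv, guh → guhuv, vuz → vuzuv) add -uv.
The other pattern: stems with 3 vowels add -ul.
So big → biguv.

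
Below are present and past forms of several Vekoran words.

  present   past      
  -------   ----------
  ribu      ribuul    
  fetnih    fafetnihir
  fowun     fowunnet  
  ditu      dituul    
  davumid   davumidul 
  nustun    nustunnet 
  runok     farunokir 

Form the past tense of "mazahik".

"mazahik" ends in -k. The one such stem in the data (runok → farunokir) adds fa- … -ir around the stem, so the same rule applies.
So mazahik → famazahikir.

famazahikir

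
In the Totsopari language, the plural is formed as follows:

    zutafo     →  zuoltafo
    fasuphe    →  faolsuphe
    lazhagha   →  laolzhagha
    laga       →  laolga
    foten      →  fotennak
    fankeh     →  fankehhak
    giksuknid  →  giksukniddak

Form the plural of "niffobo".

niolffobo

fasuphe and foten both have last vowel 'e' yet inflect differently (faolsuphe, fotennak), so the last vowel is not what conditions the rule; whether the stem ends in a vowel or a consonant is.
"niffobo" ends in a vowel. The stems ending in a vowel (lazhagha → laolzhagha, zutafo → zuoltafo, fasuphe → faolsuphe) insert -ol- after the first vowel.
The other pattern: stems ending in a consonant double the final consonant and add -ak.
So niffobo → niolffobo.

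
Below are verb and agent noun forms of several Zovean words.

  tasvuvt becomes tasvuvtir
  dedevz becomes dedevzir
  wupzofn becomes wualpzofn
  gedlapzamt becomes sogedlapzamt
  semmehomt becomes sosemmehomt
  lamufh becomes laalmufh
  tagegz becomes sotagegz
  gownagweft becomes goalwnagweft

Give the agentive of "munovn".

tasvuvt and gownagweft both end in -t yet inflect differently (tasvuvtir, goalwnagweft), so the final letter is not what conditions the rule; the second-to-last letter is.
"munovn" has second-to-last letter 'v'. The stems whose second-to-last letter is 'v' (dedevz → dedevzir, tasvuvt → tasvuvtir) add -ir.
The other patterns: stems whose second-to-last letter is 'f' insert -al- after the first vowel; stems whose second-to-last letter is 'g' or 'm' add the prefix so-.
So munovn → munovnir.

munovnir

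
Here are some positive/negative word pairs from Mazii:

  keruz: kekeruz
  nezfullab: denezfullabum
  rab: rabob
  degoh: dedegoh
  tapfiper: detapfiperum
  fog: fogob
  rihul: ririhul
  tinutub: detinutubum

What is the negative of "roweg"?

roroweg

rab and tinutub both end in -b yet inflect differently (rabob, detinutubum), so the final letter is not what conditions the rule; the number of vowels is.
"roweg" has 2 vowels. The stems with 2 vowels (rihul → ririhul, degoh → dedegoh, keruz → kekeruz) repeat the first consonant+vowel as a prefix.
The other patterns: stems with 1 vowel add -ob; stems with 3 vowels add de- … -um around the stem.
So roweg → roroweg.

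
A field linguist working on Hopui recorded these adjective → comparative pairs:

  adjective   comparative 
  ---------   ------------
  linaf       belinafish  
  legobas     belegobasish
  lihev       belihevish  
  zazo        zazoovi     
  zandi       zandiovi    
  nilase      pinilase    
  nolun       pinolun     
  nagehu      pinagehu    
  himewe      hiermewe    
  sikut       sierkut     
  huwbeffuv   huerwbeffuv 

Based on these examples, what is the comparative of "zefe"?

zefeovi

"zefe" begins with z-. The stems beginning with z- (zazo → zazoovi, zandi → zandiovi) add -ovi.
So zefe → zefeovi.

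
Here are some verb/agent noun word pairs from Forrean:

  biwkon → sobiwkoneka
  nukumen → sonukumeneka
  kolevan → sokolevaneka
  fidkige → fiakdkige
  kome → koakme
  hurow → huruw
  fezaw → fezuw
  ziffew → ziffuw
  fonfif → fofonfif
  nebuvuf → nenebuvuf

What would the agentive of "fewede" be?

nukumen and fidkige both have last vowel 'e' yet inflect differently (sonukumeneka, fiakdkige), so the last vowel is not what conditions the rule; the final letter is.
"fewede" ends in -e. The stems ending in -e (fidkige → fiakdkige, kome → koakme) insert -ak- after the first vowel.
The other patterns: stems ending in -n add so- … -eka around the stem; stems ending in -w change the last vowel to 'u'; stems ending in -f repeat the first consonant+vowel as a prefix.
So fewede → feakwede.

feakwede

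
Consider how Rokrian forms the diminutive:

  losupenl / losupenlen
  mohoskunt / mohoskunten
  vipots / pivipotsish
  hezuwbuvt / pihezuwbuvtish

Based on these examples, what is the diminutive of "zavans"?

mohoskunt and hezuwbuvt both end in -t yet inflect differently (mohoskunten, pihezuwbuvtish), so the final letter is not what conditions the rule; the second-to-last letter is.
"zavans" has second-to-last letter 'n'. The stems whose second-to-last letter is 'n' (losupenl → losupenlen, mohoskunt → mohoskunten) add -en.
The other pattern: stems whose second-to-last letter is 't' or 'v' add pi- … -ish around the stem.
So zavans → zavansen.

zavansen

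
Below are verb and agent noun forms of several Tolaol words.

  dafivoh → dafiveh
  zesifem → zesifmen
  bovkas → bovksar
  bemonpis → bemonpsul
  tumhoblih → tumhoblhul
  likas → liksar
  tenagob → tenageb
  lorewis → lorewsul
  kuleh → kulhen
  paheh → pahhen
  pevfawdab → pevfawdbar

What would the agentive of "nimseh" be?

nimshen

pevfawdab and tenagob both end in -b yet inflect differently (pevfawdbar, tenageb), so the final letter is not what conditions the rule; the last vowel is.
"nimseh" has last vowel 'e'. The stems whose last vowel is 'e' (paheh → pahhen, zesifem → zesifmen, kuleh → kulhen) delete the last vowel and add -en.
The other patterns: stems whose last vowel is 'a' delete the last vowel and add -ar; stems whose last vowel is 'o' change the last vowel to 'e'; stems whose last vowel is 'i' delete the last vowel and add -ul.
So nimseh → nimshen.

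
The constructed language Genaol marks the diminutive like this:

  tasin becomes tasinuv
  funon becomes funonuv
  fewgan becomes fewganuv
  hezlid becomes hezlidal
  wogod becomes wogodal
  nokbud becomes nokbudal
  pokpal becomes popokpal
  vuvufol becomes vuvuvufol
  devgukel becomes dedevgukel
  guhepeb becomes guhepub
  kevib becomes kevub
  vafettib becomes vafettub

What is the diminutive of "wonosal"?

tasin and hezlid both have last vowel 'i' yet inflect differently (tasinuv, hezlidal), so the last vowel is not what conditions the rule; the final letter is.
"wonosal" ends in -l. The stems ending in -l (pokpal → popokpal, vuvufol → vuvuvufol, devgukel → dedevgukel) repeat the first consonant+vowel as a prefix.
So wonosal → wowonosal.

wowonosal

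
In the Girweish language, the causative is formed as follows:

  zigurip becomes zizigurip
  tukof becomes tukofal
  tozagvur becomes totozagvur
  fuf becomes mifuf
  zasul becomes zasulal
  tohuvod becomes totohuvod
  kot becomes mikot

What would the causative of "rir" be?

"rir" has 1 vowel. The stems with 1 vowel (fuf → mifuf, kot → mikot) add the prefix mi-.
The other patterns: stems with 2 vowels add -al; stems with 3 vowels repeat the first consonant+vowel as a prefix.
So rir → mirir.

mirir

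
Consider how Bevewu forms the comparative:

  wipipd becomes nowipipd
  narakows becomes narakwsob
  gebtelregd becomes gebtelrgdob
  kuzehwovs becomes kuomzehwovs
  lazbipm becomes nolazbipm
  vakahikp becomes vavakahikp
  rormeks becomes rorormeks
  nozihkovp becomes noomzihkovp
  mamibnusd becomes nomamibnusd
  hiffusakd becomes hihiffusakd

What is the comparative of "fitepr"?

"fitepr" has second-to-last letter 'p'. The stems whose second-to-last letter is 'p' (lazbipm → nolazbipm, wipipd → nowipipd) add the prefix no-.
The other patterns: stems whose second-to-last letter is 'k' repeat the first consonant+vowel as a prefix; stems whose second-to-last letter is 'v' insert -om- after the first vowel; stems whose second-to-last letter is 'g' or 'w' delete the last vowel and add -ob.
So fitepr → nofitepr.

nofitepr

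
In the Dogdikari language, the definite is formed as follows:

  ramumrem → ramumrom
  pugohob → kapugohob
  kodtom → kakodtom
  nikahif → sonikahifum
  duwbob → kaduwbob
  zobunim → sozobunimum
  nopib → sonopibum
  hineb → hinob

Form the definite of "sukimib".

sosukimibum

nopib and pugohob both end in -b yet inflect differently (sonopibum, kapugohob), so the final letter is not what conditions the rule; the last vowel is.
"sukimib" has last vowel 'i'. The stems whose last vowel is 'i' (zobunim → sozobunimum, nikahif → sonikahifum, nopib → sonopibum) add so- … -um around the stem.
So sukimib → sosukimibum.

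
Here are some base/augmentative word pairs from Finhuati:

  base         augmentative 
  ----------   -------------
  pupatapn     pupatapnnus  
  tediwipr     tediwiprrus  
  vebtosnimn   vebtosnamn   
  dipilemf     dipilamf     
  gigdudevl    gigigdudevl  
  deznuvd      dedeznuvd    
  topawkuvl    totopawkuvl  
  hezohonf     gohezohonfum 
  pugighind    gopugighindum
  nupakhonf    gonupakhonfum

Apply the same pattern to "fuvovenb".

gofuvovenbum

pupatapn and vebtosnimn both end in -n yet inflect differently (pupatapnnus, vebtosnamn), so the final letter is not what conditions the rule; the second-to-last letter is.
"fuvovenb" has second-to-last letter 'n'. The stems whose second-to-last letter is 'n' (hezohonf → gohezohonfum, pugighind → gopugighindum, nupakhonf → gonupakhonfum) add go- … -um around the stem.
So fuvovenb → gofuvovenbum.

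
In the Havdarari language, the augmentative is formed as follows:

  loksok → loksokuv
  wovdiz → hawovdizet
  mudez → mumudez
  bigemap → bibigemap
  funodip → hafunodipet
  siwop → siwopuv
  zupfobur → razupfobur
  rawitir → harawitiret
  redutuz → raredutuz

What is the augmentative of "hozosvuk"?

rahozosvuk

funodip and siwop both end in -p yet inflect differently (hafunodipet, siwopuv), so the final letter is not what conditions the rule; the last vowel is.
"hozosvuk" has last vowel 'u'. The stems whose last vowel is 'u' (zupfobur → razupfobur, redutuz → raredutuz) add the prefix ra-.
The other patterns: stems whose last vowel is 'i' add ha- … -et around the stem; stems whose last vowel is 'o' add -uv; stems whose last vowel is 'a' or 'e' repeat the first consonant+vowel as a prefix.
So hozosvuk → rahozosvuk.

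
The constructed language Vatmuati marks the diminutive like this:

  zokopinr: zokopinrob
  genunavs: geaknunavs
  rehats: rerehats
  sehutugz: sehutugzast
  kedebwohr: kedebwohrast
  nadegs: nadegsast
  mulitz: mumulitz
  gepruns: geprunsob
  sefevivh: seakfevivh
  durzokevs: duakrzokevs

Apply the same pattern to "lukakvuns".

durzokevs and rehats both end in -s yet inflect differently (duakrzokevs, rerehats), so the final letter is not what conditions the rule; the second-to-last letter is.
"lukakvuns" has second-to-last letter 'n'. The stems whose second-to-last letter is 'n' (gepruns → geprunsob, zokopinr → zokopinrob) add -ob.
The other patterns: stems whose second-to-last letter is 'v' insert -ak- after the first vowel; stems whose second-to-last letter is 't' repeat the first consonant+vowel as a prefix; stems whose second-to-last letter is 'g' or 'h' add -ast.
So lukakvuns → lukakvunsob.

lukakvunsob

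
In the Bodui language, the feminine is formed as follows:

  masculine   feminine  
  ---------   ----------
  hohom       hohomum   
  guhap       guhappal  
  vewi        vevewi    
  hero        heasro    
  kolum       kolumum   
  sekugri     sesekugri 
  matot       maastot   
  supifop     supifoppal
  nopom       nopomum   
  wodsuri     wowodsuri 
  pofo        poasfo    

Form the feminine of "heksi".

heheksi

"heksi" ends in -i. The stems ending in -i (sekugri → sesekugri, wodsuri → wowodsuri, vewi → vevewi) repeat the first consonant+vowel as a prefix.
So heksi → heheksi.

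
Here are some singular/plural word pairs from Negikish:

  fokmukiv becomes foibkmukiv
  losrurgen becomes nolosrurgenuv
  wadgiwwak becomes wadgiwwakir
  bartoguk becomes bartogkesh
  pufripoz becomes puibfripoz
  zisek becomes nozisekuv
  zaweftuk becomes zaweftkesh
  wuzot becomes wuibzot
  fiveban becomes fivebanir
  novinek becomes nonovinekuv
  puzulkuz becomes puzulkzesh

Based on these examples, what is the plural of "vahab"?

vahabir

bartoguk and wadgiwwak both end in -k yet inflect differently (bartogkesh, wadgiwwakir), so the final letter is not what conditions the rule; the last vowel is.
"vahab" has last vowel 'a'. The stems whose last vowel is 'a' (fiveban → fivebanir, wadgiwwak → wadgiwwakir) add -ir.
The other patterns: stems whose last vowel is 'u' delete the last vowel and add -esh; stems whose last vowel is 'e' add no- … -uv around the stem; stems whose last vowel is 'i' or 'o' insert -ib- after the first vowel.
So vahab → vahabir.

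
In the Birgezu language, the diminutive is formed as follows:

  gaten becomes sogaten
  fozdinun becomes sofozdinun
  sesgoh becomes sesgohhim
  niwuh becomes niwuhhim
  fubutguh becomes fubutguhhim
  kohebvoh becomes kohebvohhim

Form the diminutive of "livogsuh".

livogsuhhim

fubutguh and fozdinun both have last vowel 'u' yet inflect differently (fubutguhhim, sofozdinun), so the last vowel is not what conditions the rule; the final letter is.
"livogsuh" ends in -h. The stems ending in -h (fubutguh → fubutguhhim, niwuh → niwuhhim, kohebvoh → kohebvohhim) double the final consonant and add -im.
The other pattern: stems ending in -n add the prefix so-.
So livogsuh → livogsuhhim.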